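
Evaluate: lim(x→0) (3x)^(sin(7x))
This is an exponential indeterminate form.

For exponential indeterminate forms, take the natural log:
  Let L = lim(x→0) (3x)^(sin(7x))
  Then ln(L) = lim(x→0) [exponent × ln(base)]
  Evaluate using L'Hôpital or standard limits, then exponentiate.
  L = 1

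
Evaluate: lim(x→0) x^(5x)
This is an exponential indeterminate form.

For exponential indeterminate forms, take the natural log:
  Let L = lim(x→0) x^(5x)
  Then ln(L) = lim(x→0) [exponent × ln(base)]
  Evaluate using L'Hôpital or standard limits, then exponentiate.
  L = 1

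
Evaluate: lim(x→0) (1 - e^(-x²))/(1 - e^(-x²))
This is a 0/0 indeterminate form.

Apply L'Hôpital's rule: differentiate numerator and denominator separately.
  f(x) = 1 - e^(-x^2)   ⇒   f'(x) = 2·x·e^(-x^2)
  g(x) = 1 - e^(-x^2)   ⇒   g'(x) = 2·x·e^(-x^2)
  lim(x→0) f'(x)/g'(x) = lim(x→0) (2·x·e^(-x^2))/(2·x·e^(-x^2))
  = 1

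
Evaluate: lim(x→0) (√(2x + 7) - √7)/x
This is a standard limit.

Factor or rationalize the expression:
  lim(x→0) (√(2x + 7) - √7)/x = sqrt(7)/7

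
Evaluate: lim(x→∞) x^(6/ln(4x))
This is an exponential indeterminate form.

For exponential indeterminate forms, take the natural log:
  Let L = lim(x→∞) x^(6/ln(4x))
  Then ln(L) = lim(x→∞) [exponent × ln(base)]
  Evaluate using L'Hôpital or standard limits, then exponentiate.
  L = e^(6)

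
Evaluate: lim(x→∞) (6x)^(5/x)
This is an exponential indeterminate form.

For exponential indeterminate forms, take the natural log:
  Let L = lim(x→∞) (6x)^(5/x)
  Then ln(L) = lim(x→∞) [exponent × ln(base)]
  Evaluate using L'Hôpital or standard limits, then exponentiate.
  L = 1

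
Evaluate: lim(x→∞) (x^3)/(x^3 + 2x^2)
This is an ∞/∞ indeterminate form.

Apply L'Hôpital's rule: differentiate numerator and denominator separately.
  f(x) = x^3   ⇒   f'(x) = 3·x^2
  g(x) = x^3 + 2·x^2   ⇒   g'(x) = 3·x^2 + 4·x
  lim(x→∞) f'(x)/g'(x) = lim(x→∞) (3·x^2)/(3·x^2 + 4·x)
  = 1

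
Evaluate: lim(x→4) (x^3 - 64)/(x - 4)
This is a standard limit.

Factor or rationalize the expression:
  lim(x→4) (x^3 - 64)/(x - 4) = 48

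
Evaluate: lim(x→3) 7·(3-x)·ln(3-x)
This is a 0·∞ indeterminate form.

Rewrite 0·∞ as a quotient (0/0 or ∞/∞ form), then apply L'Hôpital's rule:
  lim(x→3) 7·(3-x)·ln(3-x) = 0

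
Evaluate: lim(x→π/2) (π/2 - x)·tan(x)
This is a 0·∞ indeterminate form.

Rewrite 0·∞ as a quotient (0/0 or ∞/∞ form), then apply L'Hôpital's rule:
  lim(x→π/2) (π/2 - x)·tan(x) = 1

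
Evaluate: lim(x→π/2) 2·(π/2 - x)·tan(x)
This is a 0·∞ indeterminate form.

Rewrite 0·∞ as a quotient (0/0 or ∞/∞ form), then apply L'Hôpital's rule:
  lim(x→π/2) 2·(π/2 - x)·tan(x) = 2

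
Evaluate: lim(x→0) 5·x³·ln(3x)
This is a 0·∞ indeterminate form.

Rewrite 0·∞ as a quotient (0/0 or ∞/∞ form), then apply L'Hôpital's rule:
  lim(x→0) 5·x³·ln(3x) = 0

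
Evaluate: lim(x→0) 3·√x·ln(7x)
This is a 0·∞ indeterminate form.

Rewrite 0·∞ as a quotient (0/0 or ∞/∞ form), then apply L'Hôpital's rule:
  lim(x→0) 3·√x·ln(7x) = 0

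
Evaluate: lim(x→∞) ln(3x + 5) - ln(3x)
This is an ∞-∞ indeterminate form.

Combine fractions or rationalize to convert ∞-∞ to 0/0 form:
  lim(x→∞) ln(3x + 5) - ln(3x) = 0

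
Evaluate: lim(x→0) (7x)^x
This is an exponential indeterminate form.

For exponential indeterminate forms, take the natural log:
  Let L = lim(x→0) (7x)^x
  Then ln(L) = lim(x→0) [exponent × ln(base)]
  Evaluate using L'Hôpital or standard limits, then exponentiate.
  L = 1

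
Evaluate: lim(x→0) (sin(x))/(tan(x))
This is a 0/0 indeterminate form.

Apply L'Hôpital's rule: differentiate numerator and denominator separately.
  f(x) = sin(x)   ⇒   f'(x) = cos(x)
  g(x) = tan(x)   ⇒   g'(x) = tan(x)^2 + 1
  lim(x→0) f'(x)/g'(x) = lim(x→0) (cos(x))/(tan(x)^2 + 1)
  = 1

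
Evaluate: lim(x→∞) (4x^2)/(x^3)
This is an ∞/∞ indeterminate form.

Apply L'Hôpital's rule: differentiate numerator and denominator separately.
  f(x) = 4·x^2   ⇒   f'(x) = 8·x
  g(x) = x^3   ⇒   g'(x) = 3·x^2
  lim(x→∞) f'(x)/g'(x) = lim(x→∞) (8·x)/(3·x^2)
  = 0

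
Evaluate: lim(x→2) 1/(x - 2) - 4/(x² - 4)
This is an ∞-∞ indeterminate form.

Combine fractions or rationalize to convert ∞-∞ to 0/0 form:
  lim(x→2) 1/(x - 2) - 4/(x² - 4) = 1/4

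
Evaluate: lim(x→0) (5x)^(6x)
This is an exponential indeterminate form.

For exponential indeterminate forms, take the natural log:
  Let L = lim(x→0) (5x)^(6x)
  Then ln(L) = lim(x→0) [exponent × ln(base)]
  Evaluate using L'Hôpital or standard limits, then exponentiate.
  L = 1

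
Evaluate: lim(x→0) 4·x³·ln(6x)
This is a 0·∞ indeterminate form.

Rewrite 0·∞ as a quotient (0/0 or ∞/∞ form), then apply L'Hôpital's rule:
  lim(x→0) 4·x³·ln(6x) = 0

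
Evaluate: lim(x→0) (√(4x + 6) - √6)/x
This is a standard limit.

Factor or rationalize the expression:
  lim(x→0) (√(4x + 6) - √6)/x = sqrt(6)/3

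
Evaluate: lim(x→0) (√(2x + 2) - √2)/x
This is a standard limit.

Factor or rationalize the expression:
  lim(x→0) (√(2x + 2) - √2)/x = sqrt(2)/2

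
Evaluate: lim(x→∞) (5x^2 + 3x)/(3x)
This is an ∞/∞ indeterminate form.

Apply L'Hôpital's rule: differentiate numerator and denominator separately.
  f(x) = 5·x^2 + 3·x   ⇒   f'(x) = 10·x + 3
  g(x) = 3·x   ⇒   g'(x) = 3
  lim(x→∞) f'(x)/g'(x) = lim(x→∞) (10·x + 3)/(3)
  = ∞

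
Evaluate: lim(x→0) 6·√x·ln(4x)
This is a 0·∞ indeterminate form.

Rewrite 0·∞ as a quotient (0/0 or ∞/∞ form), then apply L'Hôpital's rule:
  lim(x→0) 6·√x·ln(4x) = 0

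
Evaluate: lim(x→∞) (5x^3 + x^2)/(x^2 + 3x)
This is an ∞/∞ indeterminate form.

Apply L'Hôpital's rule: differentiate numerator and denominator separately.
  f(x) = 5·x^3 + x^2   ⇒   f'(x) = 15·x^2 + 2·x
  g(x) = x^2 + 3·x   ⇒   g'(x) = 2·x + 3
  lim(x→∞) f'(x)/g'(x) = lim(x→∞) (15·x^2 + 2·x)/(2·x + 3)
  = ∞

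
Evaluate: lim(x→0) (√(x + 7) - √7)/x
This is a standard limit.

Factor or rationalize the expression:
  lim(x→0) (√(x + 7) - √7)/x = sqrt(7)/14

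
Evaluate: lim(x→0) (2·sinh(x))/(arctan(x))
This is a 0/0 indeterminate form.

Apply L'Hôpital's rule: differentiate numerator and denominator separately.
  f(x) = 2·sinh(x)   ⇒   f'(x) = 2·cosh(x)
  g(x) = atan(x)   ⇒   g'(x) = 1/(x^2 + 1)
  lim(x→0) f'(x)/g'(x) = lim(x→0) (2·cosh(x))/(1/(x^2 + 1))
  = 2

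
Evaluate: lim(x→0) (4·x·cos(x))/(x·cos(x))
This is a 0/0 indeterminate form.

Apply L'Hôpital's rule: differentiate numerator and denominator separately.
  f(x) = 4·x·cos(x)   ⇒   f'(x) = -4·x·sin(x) + 4·cos(x)
  g(x) = x·cos(x)   ⇒   g'(x) = -x·sin(x) + cos(x)
  lim(x→0) f'(x)/g'(x) = lim(x→0) (-4·x·sin(x) + 4·cos(x))/(-x·sin(x) + cos(x))
  = 4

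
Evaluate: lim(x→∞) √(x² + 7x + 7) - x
This is an ∞-∞ indeterminate form.

Combine fractions or rationalize to convert ∞-∞ to 0/0 form:
  lim(x→∞) √(x² + 7x + 7) - x = 7/2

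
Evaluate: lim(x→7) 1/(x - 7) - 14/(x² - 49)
This is an ∞-∞ indeterminate form.

Combine fractions or rationalize to convert ∞-∞ to 0/0 form:
  lim(x→7) 1/(x - 7) - 14/(x² - 49) = 1/14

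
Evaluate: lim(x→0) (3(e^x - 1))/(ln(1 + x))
This is a 0/0 indeterminate form.

Apply L'Hôpital's rule: differentiate numerator and denominator separately.
  f(x) = 3·e^(x) - 3   ⇒   f'(x) = 3·e^(x)
  g(x) = ln(x + 1)   ⇒   g'(x) = 1/(x + 1)
  lim(x→0) f'(x)/g'(x) = lim(x→0) (3·e^(x))/(1/(x + 1))
  = 3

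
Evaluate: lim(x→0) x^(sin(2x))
This is an exponential indeterminate form.

For exponential indeterminate forms, take the natural log:
  Let L = lim(x→0) x^(sin(2x))
  Then ln(L) = lim(x→0) [exponent × ln(base)]
  Evaluate using L'Hôpital or standard limits, then exponentiate.
  L = 1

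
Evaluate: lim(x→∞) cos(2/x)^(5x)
This is an exponential indeterminate form.

For exponential indeterminate forms, take the natural log:
  Let L = lim(x→∞) cos(2/x)^(5x)
  Then ln(L) = lim(x→∞) [exponent × ln(base)]
  Evaluate using L'Hôpital or standard limits, then exponentiate.
  L = 1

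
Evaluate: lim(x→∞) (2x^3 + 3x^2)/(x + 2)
This is an ∞/∞ indeterminate form.

Apply L'Hôpital's rule: differentiate numerator and denominator separately.
  f(x) = 2·x^3 + 3·x^2   ⇒   f'(x) = 6·x^2 + 6·x
  g(x) = x + 2   ⇒   g'(x) = 1
  lim(x→∞) f'(x)/g'(x) = lim(x→∞) (6·x^2 + 6·x)/(1)
  = ∞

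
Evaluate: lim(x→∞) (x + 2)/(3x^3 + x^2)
This is an ∞/∞ indeterminate form.

Apply L'Hôpital's rule: differentiate numerator and denominator separately.
  f(x) = x + 2   ⇒   f'(x) = 1
  g(x) = 3·x^3 + x^2   ⇒   g'(x) = 9·x^2 + 2·x
  lim(x→∞) f'(x)/g'(x) = lim(x→∞) (1)/(9·x^2 + 2·x)
  = 0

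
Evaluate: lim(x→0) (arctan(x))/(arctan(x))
This is a 0/0 indeterminate form.

Apply L'Hôpital's rule: differentiate numerator and denominator separately.
  f(x) = atan(x)   ⇒   f'(x) = 1/(x^2 + 1)
  g(x) = atan(x)   ⇒   g'(x) = 1/(x^2 + 1)
  lim(x→0) f'(x)/g'(x) = lim(x→0) (1/(x^2 + 1))/(1/(x^2 + 1))
  = 1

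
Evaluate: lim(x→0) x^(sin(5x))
This is an exponential indeterminate form.

For exponential indeterminate forms, take the natural log:
  Let L = lim(x→0) x^(sin(5x))
  Then ln(L) = lim(x→0) [exponent × ln(base)]
  Evaluate using L'Hôpital or standard limits, then exponentiate.
  L = 1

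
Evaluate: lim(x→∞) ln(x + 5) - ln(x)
This is an ∞-∞ indeterminate form.

Combine fractions or rationalize to convert ∞-∞ to 0/0 form:
  lim(x→∞) ln(x + 5) - ln(x) = 0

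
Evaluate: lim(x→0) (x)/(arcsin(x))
This is a 0/0 indeterminate form.

Apply L'Hôpital's rule: differentiate numerator and denominator separately.
  f(x) = x   ⇒   f'(x) = 1
  g(x) = asin(x)   ⇒   g'(x) = 1/sqrt(1 - x^2)
  lim(x→0) f'(x)/g'(x) = lim(x→0) (1)/(1/sqrt(1 - x^2))
  = 1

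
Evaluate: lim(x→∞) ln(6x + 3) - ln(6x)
This is an ∞-∞ indeterminate form.

Combine fractions or rationalize to convert ∞-∞ to 0/0 form:
  lim(x→∞) ln(6x + 3) - ln(6x) = 0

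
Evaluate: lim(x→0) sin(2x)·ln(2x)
This is a 0·∞ indeterminate form.

Rewrite 0·∞ as a quotient (0/0 or ∞/∞ form), then apply L'Hôpital's rule:
  lim(x→0) sin(2x)·ln(2x) = 0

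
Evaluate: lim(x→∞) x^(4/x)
This is an exponential indeterminate form.

For exponential indeterminate forms, take the natural log:
  Let L = lim(x→∞) x^(4/x)
  Then ln(L) = lim(x→∞) [exponent × ln(base)]
  Evaluate using L'Hôpital or standard limits, then exponentiate.
  L = 1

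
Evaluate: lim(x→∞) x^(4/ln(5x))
This is an exponential indeterminate form.

For exponential indeterminate forms, take the natural log:
  Let L = lim(x→∞) x^(4/ln(5x))
  Then ln(L) = lim(x→∞) [exponent × ln(base)]
  Evaluate using L'Hôpital or standard limits, then exponentiate.
  L = e^(4)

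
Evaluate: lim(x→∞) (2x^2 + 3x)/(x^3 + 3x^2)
This is an ∞/∞ indeterminate form.

Apply L'Hôpital's rule: differentiate numerator and denominator separately.
  f(x) = 2·x^2 + 3·x   ⇒   f'(x) = 4·x + 3
  g(x) = x^3 + 3·x^2   ⇒   g'(x) = 3·x^2 + 6·x
  lim(x→∞) f'(x)/g'(x) = lim(x→∞) (4·x + 3)/(3·x^2 + 6·x)
  = 0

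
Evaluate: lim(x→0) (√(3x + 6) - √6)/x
This is a standard limit.

Factor or rationalize the expression:
  lim(x→0) (√(3x + 6) - √6)/x = sqrt(6)/4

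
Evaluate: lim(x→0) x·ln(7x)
This is a 0·∞ indeterminate form.

Rewrite 0·∞ as a quotient (0/0 or ∞/∞ form), then apply L'Hôpital's rule:
  lim(x→0) x·ln(7x) = 0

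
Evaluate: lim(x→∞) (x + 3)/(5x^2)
This is an ∞/∞ indeterminate form.

Apply L'Hôpital's rule: differentiate numerator and denominator separately.
  f(x) = x + 3   ⇒   f'(x) = 1
  g(x) = 5·x^2   ⇒   g'(x) = 10·x
  lim(x→∞) f'(x)/g'(x) = lim(x→∞) (1)/(10·x)
  = 0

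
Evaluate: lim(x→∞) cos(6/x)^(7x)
This is an exponential indeterminate form.

For exponential indeterminate forms, take the natural log:
  Let L = lim(x→∞) cos(6/x)^(7x)
  Then ln(L) = lim(x→∞) [exponent × ln(base)]
  Evaluate using L'Hôpital or standard limits, then exponentiate.
  L = 1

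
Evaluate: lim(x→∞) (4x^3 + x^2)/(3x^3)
This is an ∞/∞ indeterminate form.

Apply L'Hôpital's rule: differentiate numerator and denominator separately.
  f(x) = 4·x^3 + x^2   ⇒   f'(x) = 12·x^2 + 2·x
  g(x) = 3·x^3   ⇒   g'(x) = 9·x^2
  lim(x→∞) f'(x)/g'(x) = lim(x→∞) (12·x^2 + 2·x)/(9·x^2)
  = 4/3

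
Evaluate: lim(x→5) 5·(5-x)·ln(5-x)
This is a 0·∞ indeterminate form.

Rewrite 0·∞ as a quotient (0/0 or ∞/∞ form), then apply L'Hôpital's rule:
  lim(x→5) 5·(5-x)·ln(5-x) = 0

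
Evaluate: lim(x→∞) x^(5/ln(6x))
This is an exponential indeterminate form.

For exponential indeterminate forms, take the natural log:
  Let L = lim(x→∞) x^(5/ln(6x))
  Then ln(L) = lim(x→∞) [exponent × ln(base)]
  Evaluate using L'Hôpital or standard limits, then exponentiate.
  L = e^(5)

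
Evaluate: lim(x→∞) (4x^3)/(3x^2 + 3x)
This is an ∞/∞ indeterminate form.

Apply L'Hôpital's rule: differentiate numerator and denominator separately.
  f(x) = 4·x^3   ⇒   f'(x) = 12·x^2
  g(x) = 3·x^2 + 3·x   ⇒   g'(x) = 6·x + 3
  lim(x→∞) f'(x)/g'(x) = lim(x→∞) (12·x^2)/(6·x + 3)
  = ∞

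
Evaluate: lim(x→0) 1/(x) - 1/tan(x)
This is an ∞-∞ indeterminate form.

Combine fractions or rationalize to convert ∞-∞ to 0/0 form:
  lim(x→0) 1/(x) - 1/tan(x) = 0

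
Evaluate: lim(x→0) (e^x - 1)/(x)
This is a 0/0 indeterminate form.

Apply L'Hôpital's rule: differentiate numerator and denominator separately.
  f(x) = e^(x) - 1   ⇒   f'(x) = e^(x)
  g(x) = x   ⇒   g'(x) = 1
  lim(x→0) f'(x)/g'(x) = lim(x→0) (e^(x))/(1)
  = 1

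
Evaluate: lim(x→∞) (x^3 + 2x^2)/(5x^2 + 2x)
This is an ∞/∞ indeterminate form.

Apply L'Hôpital's rule: differentiate numerator and denominator separately.
  f(x) = x^3 + 2·x^2   ⇒   f'(x) = 3·x^2 + 4·x
  g(x) = 5·x^2 + 2·x   ⇒   g'(x) = 10·x + 2
  lim(x→∞) f'(x)/g'(x) = lim(x→∞) (3·x^2 + 4·x)/(10·x + 2)
  = ∞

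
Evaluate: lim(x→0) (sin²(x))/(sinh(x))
This is a 0/0 indeterminate form.

Apply L'Hôpital's rule: differentiate numerator and denominator separately.
  f(x) = sin(x)^2   ⇒   f'(x) = 2·sin(x)·cos(x)
  g(x) = sinh(x)   ⇒   g'(x) = cosh(x)
  lim(x→0) f'(x)/g'(x) = lim(x→0) (2·sin(x)·cos(x))/(cosh(x))
  = 0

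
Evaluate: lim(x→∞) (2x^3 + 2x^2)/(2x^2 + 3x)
This is an ∞/∞ indeterminate form.

Apply L'Hôpital's rule: differentiate numerator and denominator separately.
  f(x) = 2·x^3 + 2·x^2   ⇒   f'(x) = 6·x^2 + 4·x
  g(x) = 2·x^2 + 3·x   ⇒   g'(x) = 4·x + 3
  lim(x→∞) f'(x)/g'(x) = lim(x→∞) (6·x^2 + 4·x)/(4·x + 3)
  = ∞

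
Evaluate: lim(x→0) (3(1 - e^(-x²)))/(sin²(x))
This is a 0/0 indeterminate form.

Apply L'Hôpital's rule: differentiate numerator and denominator separately.
  f(x) = 3 - 3·e^(-x^2)   ⇒   f'(x) = 6·x·e^(-x^2)
  g(x) = sin(x)^2   ⇒   g'(x) = 2·sin(x)·cos(x)
  lim(x→0) f'(x)/g'(x) = lim(x→0) (6·x·e^(-x^2))/(2·sin(x)·cos(x))
  = 3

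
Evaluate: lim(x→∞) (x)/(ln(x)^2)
This is an ∞/∞ indeterminate form.

Apply L'Hôpital's rule: differentiate numerator and denominator separately.
  f(x) = x   ⇒   f'(x) = 1
  g(x) = ln(x)^2   ⇒   g'(x) = 2·ln(x)/x
  lim(x→∞) f'(x)/g'(x) = lim(x→∞) (1)/(2·ln(x)/x)
  = ∞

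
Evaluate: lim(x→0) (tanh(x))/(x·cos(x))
This is a 0/0 indeterminate form.

Apply L'Hôpital's rule: differentiate numerator and denominator separately.
  f(x) = tanh(x)   ⇒   f'(x) = 1 - tanh(x)^2
  g(x) = x·cos(x)   ⇒   g'(x) = -x·sin(x) + cos(x)
  lim(x→0) f'(x)/g'(x) = lim(x→0) (1 - tanh(x)^2)/(-x·sin(x) + cos(x))
  = 1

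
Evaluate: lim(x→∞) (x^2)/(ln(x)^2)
This is an ∞/∞ indeterminate form.

Apply L'Hôpital's rule: differentiate numerator and denominator separately.
  f(x) = x^2   ⇒   f'(x) = 2·x
  g(x) = ln(x)^2   ⇒   g'(x) = 2·ln(x)/x
  lim(x→∞) f'(x)/g'(x) = lim(x→∞) (2·x)/(2·ln(x)/x)
  = ∞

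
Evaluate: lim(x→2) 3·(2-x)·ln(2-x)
This is a 0·∞ indeterminate form.

Rewrite 0·∞ as a quotient (0/0 or ∞/∞ form), then apply L'Hôpital's rule:
  lim(x→2) 3·(2-x)·ln(2-x) = 0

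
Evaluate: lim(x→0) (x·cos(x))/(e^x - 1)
This is a 0/0 indeterminate form.

Apply L'Hôpital's rule: differentiate numerator and denominator separately.
  f(x) = x·cos(x)   ⇒   f'(x) = -x·sin(x) + cos(x)
  g(x) = e^(x) - 1   ⇒   g'(x) = e^(x)
  lim(x→0) f'(x)/g'(x) = lim(x→0) (-x·sin(x) + cos(x))/(e^(x))
  = 1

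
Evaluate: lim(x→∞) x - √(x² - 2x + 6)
This is an ∞-∞ indeterminate form.

Combine fractions or rationalize to convert ∞-∞ to 0/0 form:
  lim(x→∞) x - √(x² - 2x + 6) = 1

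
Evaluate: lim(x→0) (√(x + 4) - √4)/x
This is a standard limit.

Factor or rationalize the expression:
  lim(x→0) (√(x + 4) - √4)/x = 1/4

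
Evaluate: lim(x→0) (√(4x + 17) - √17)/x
This is a standard limit.

Factor or rationalize the expression:
  lim(x→0) (√(4x + 17) - √17)/x = 2·sqrt(17)/17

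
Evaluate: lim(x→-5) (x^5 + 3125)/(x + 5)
This is a standard limit.

Factor or rationalize the expression:
  lim(x→-5) (x^5 + 3125)/(x + 5) = 3125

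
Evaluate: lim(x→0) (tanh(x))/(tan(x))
This is a 0/0 indeterminate form.

Apply L'Hôpital's rule: differentiate numerator and denominator separately.
  f(x) = tanh(x)   ⇒   f'(x) = 1 - tanh(x)^2
  g(x) = tan(x)   ⇒   g'(x) = tan(x)^2 + 1
  lim(x→0) f'(x)/g'(x) = lim(x→0) (1 - tanh(x)^2)/(tan(x)^2 + 1)
  = 1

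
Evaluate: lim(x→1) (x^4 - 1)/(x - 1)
This is a standard limit.

Factor or rationalize the expression:
  lim(x→1) (x^4 - 1)/(x - 1) = 4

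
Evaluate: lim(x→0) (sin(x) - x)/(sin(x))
This is a 0/0 indeterminate form.

Apply L'Hôpital's rule: differentiate numerator and denominator separately.
  f(x) = -x + sin(x)   ⇒   f'(x) = cos(x) - 1
  g(x) = sin(x)   ⇒   g'(x) = cos(x)
  lim(x→0) f'(x)/g'(x) = lim(x→0) (cos(x) - 1)/(cos(x))
  = 0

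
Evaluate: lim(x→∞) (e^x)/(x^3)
This is an ∞/∞ indeterminate form.

Apply L'Hôpital's rule: differentiate numerator and denominator separately.
  f(x) = e^(x)   ⇒   f'(x) = e^(x)
  g(x) = x^3   ⇒   g'(x) = 3·x^2
  lim(x→∞) f'(x)/g'(x) = lim(x→∞) (e^(x))/(3·x^2)
  = ∞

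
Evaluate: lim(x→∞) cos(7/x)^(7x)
This is an exponential indeterminate form.

For exponential indeterminate forms, take the natural log:
  Let L = lim(x→∞) cos(7/x)^(7x)
  Then ln(L) = lim(x→∞) [exponent × ln(base)]
  Evaluate using L'Hôpital or standard limits, then exponentiate.
  L = 1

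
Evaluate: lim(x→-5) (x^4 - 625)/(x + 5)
This is a standard limit.

Factor or rationalize the expression:
  lim(x→-5) (x^4 - 625)/(x + 5) = -500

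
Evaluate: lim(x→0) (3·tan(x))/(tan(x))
This is a 0/0 indeterminate form.

Apply L'Hôpital's rule: differentiate numerator and denominator separately.
  f(x) = 3·tan(x)   ⇒   f'(x) = 3·tan(x)^2 + 3
  g(x) = tan(x)   ⇒   g'(x) = tan(x)^2 + 1
  lim(x→0) f'(x)/g'(x) = lim(x→0) (3·tan(x)^2 + 3)/(tan(x)^2 + 1)
  = 3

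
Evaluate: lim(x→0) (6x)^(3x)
This is an exponential indeterminate form.

For exponential indeterminate forms, take the natural log:
  Let L = lim(x→0) (6x)^(3x)
  Then ln(L) = lim(x→0) [exponent × ln(base)]
  Evaluate using L'Hôpital or standard limits, then exponentiate.
  L = 1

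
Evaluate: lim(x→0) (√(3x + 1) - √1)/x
This is a standard limit.

Factor or rationalize the expression:
  lim(x→0) (√(3x + 1) - √1)/x = 3/2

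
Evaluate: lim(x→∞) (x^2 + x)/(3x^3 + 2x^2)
This is an ∞/∞ indeterminate form.

Apply L'Hôpital's rule: differentiate numerator and denominator separately.
  f(x) = x^2 + x   ⇒   f'(x) = 2·x + 1
  g(x) = 3·x^3 + 2·x^2   ⇒   g'(x) = 9·x^2 + 4·x
  lim(x→∞) f'(x)/g'(x) = lim(x→∞) (2·x + 1)/(9·x^2 + 4·x)
  = 0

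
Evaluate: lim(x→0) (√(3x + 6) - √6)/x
This is a standard limit.

Factor or rationalize the expression:
  lim(x→0) (√(3x + 6) - √6)/x = sqrt(6)/4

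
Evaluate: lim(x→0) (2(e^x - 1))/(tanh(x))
This is a 0/0 indeterminate form.

Apply L'Hôpital's rule: differentiate numerator and denominator separately.
  f(x) = 2·e^(x) - 2   ⇒   f'(x) = 2·e^(x)
  g(x) = tanh(x)   ⇒   g'(x) = 1 - tanh(x)^2
  lim(x→0) f'(x)/g'(x) = lim(x→0) (2·e^(x))/(1 - tanh(x)^2)
  = 2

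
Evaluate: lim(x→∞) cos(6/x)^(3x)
This is an exponential indeterminate form.

For exponential indeterminate forms, take the natural log:
  Let L = lim(x→∞) cos(6/x)^(3x)
  Then ln(L) = lim(x→∞) [exponent × ln(base)]
  Evaluate using L'Hôpital or standard limits, then exponentiate.
  L = 1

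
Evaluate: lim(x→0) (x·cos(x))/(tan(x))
This is a 0/0 indeterminate form.

Apply L'Hôpital's rule: differentiate numerator and denominator separately.
  f(x) = x·cos(x)   ⇒   f'(x) = -x·sin(x) + cos(x)
  g(x) = tan(x)   ⇒   g'(x) = tan(x)^2 + 1
  lim(x→0) f'(x)/g'(x) = lim(x→0) (-x·sin(x) + cos(x))/(tan(x)^2 + 1)
  = 1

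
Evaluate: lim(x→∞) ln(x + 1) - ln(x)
This is an ∞-∞ indeterminate form.

Combine fractions or rationalize to convert ∞-∞ to 0/0 form:
  lim(x→∞) ln(x + 1) - ln(x) = 0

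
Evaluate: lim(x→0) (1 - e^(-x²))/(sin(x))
This is a 0/0 indeterminate form.

Apply L'Hôpital's rule: differentiate numerator and denominator separately.
  f(x) = 1 - e^(-x^2)   ⇒   f'(x) = 2·x·e^(-x^2)
  g(x) = sin(x)   ⇒   g'(x) = cos(x)
  lim(x→0) f'(x)/g'(x) = lim(x→0) (2·x·e^(-x^2))/(cos(x))
  = 0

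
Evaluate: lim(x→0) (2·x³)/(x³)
This is a 0/0 indeterminate form.

Apply L'Hôpital's rule: differentiate numerator and denominator separately.
  f(x) = 2·x^3   ⇒   f'(x) = 6·x^2
  g(x) = x^3   ⇒   g'(x) = 3·x^2
  lim(x→0) f'(x)/g'(x) = lim(x→0) (6·x^2)/(3·x^2)
  = 2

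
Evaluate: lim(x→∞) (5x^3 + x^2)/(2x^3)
This is an ∞/∞ indeterminate form.

Apply L'Hôpital's rule: differentiate numerator and denominator separately.
  f(x) = 5·x^3 + x^2   ⇒   f'(x) = 15·x^2 + 2·x
  g(x) = 2·x^3   ⇒   g'(x) = 6·x^2
  lim(x→∞) f'(x)/g'(x) = lim(x→∞) (15·x^2 + 2·x)/(6·x^2)
  = 5/2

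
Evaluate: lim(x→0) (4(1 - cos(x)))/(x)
This is a 0/0 indeterminate form.

Apply L'Hôpital's rule: differentiate numerator and denominator separately.
  f(x) = 4 - 4·cos(x)   ⇒   f'(x) = 4·sin(x)
  g(x) = x   ⇒   g'(x) = 1
  lim(x→0) f'(x)/g'(x) = lim(x→0) (4·sin(x))/(1)
  = 0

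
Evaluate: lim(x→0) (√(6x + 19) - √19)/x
This is a standard limit.

Factor or rationalize the expression:
  lim(x→0) (√(6x + 19) - √19)/x = 3·sqrt(19)/19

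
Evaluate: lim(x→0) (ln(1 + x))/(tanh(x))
This is a 0/0 indeterminate form.

Apply L'Hôpital's rule: differentiate numerator and denominator separately.
  f(x) = ln(x + 1)   ⇒   f'(x) = 1/(x + 1)
  g(x) = tanh(x)   ⇒   g'(x) = 1 - tanh(x)^2
  lim(x→0) f'(x)/g'(x) = lim(x→0) (1/(x + 1))/(1 - tanh(x)^2)
  = 1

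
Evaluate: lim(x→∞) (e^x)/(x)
This is an ∞/∞ indeterminate form.

Apply L'Hôpital's rule: differentiate numerator and denominator separately.
  f(x) = e^(x)   ⇒   f'(x) = e^(x)
  g(x) = x   ⇒   g'(x) = 1
  lim(x→∞) f'(x)/g'(x) = lim(x→∞) (e^(x))/(1)
  = ∞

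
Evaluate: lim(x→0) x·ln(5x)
This is a 0·∞ indeterminate form.

Rewrite 0·∞ as a quotient (0/0 or ∞/∞ form), then apply L'Hôpital's rule:
  lim(x→0) x·ln(5x) = 0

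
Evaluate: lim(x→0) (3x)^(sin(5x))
This is an exponential indeterminate form.

For exponential indeterminate forms, take the natural log:
  Let L = lim(x→0) (3x)^(sin(5x))
  Then ln(L) = lim(x→0) [exponent × ln(base)]
  Evaluate using L'Hôpital or standard limits, then exponentiate.
  L = 1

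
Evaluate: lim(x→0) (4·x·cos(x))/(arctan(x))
This is a 0/0 indeterminate form.

Apply L'Hôpital's rule: differentiate numerator and denominator separately.
  f(x) = 4·x·cos(x)   ⇒   f'(x) = -4·x·sin(x) + 4·cos(x)
  g(x) = atan(x)   ⇒   g'(x) = 1/(x^2 + 1)
  lim(x→0) f'(x)/g'(x) = lim(x→0) (-4·x·sin(x) + 4·cos(x))/(1/(x^2 + 1))
  = 4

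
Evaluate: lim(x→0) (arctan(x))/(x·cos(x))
This is a 0/0 indeterminate form.

Apply L'Hôpital's rule: differentiate numerator and denominator separately.
  f(x) = atan(x)   ⇒   f'(x) = 1/(x^2 + 1)
  g(x) = x·cos(x)   ⇒   g'(x) = -x·sin(x) + cos(x)
  lim(x→0) f'(x)/g'(x) = lim(x→0) (1/(x^2 + 1))/(-x·sin(x) + cos(x))
  = 1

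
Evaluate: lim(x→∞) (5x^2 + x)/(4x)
This is an ∞/∞ indeterminate form.

Apply L'Hôpital's rule: differentiate numerator and denominator separately.
  f(x) = 5·x^2 + x   ⇒   f'(x) = 10·x + 1
  g(x) = 4·x   ⇒   g'(x) = 4
  lim(x→∞) f'(x)/g'(x) = lim(x→∞) (10·x + 1)/(4)
  = ∞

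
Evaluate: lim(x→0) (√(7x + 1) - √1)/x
This is a standard limit.

Factor or rationalize the expression:
  lim(x→0) (√(7x + 1) - √1)/x = 7/2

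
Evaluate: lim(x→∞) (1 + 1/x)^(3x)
This is an exponential indeterminate form.

For exponential indeterminate forms, take the natural log:
  Let L = lim(x→∞) (1 + 1/x)^(3x)
  Then ln(L) = lim(x→∞) [exponent × ln(base)]
  Evaluate using L'Hôpital or standard limits, then exponentiate.
  L = e^(3)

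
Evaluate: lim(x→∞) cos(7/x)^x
This is an exponential indeterminate form.

For exponential indeterminate forms, take the natural log:
  Let L = lim(x→∞) cos(7/x)^x
  Then ln(L) = lim(x→∞) [exponent × ln(base)]
  Evaluate using L'Hôpital or standard limits, then exponentiate.
  L = 1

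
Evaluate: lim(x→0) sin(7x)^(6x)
This is an exponential indeterminate form.

For exponential indeterminate forms, take the natural log:
  Let L = lim(x→0) sin(7x)^(6x)
  Then ln(L) = lim(x→0) [exponent × ln(base)]
  Evaluate using L'Hôpital or standard limits, then exponentiate.
  L = 1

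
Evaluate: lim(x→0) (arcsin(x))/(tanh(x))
This is a 0/0 indeterminate form.

Apply L'Hôpital's rule: differentiate numerator and denominator separately.
  f(x) = asin(x)   ⇒   f'(x) = 1/sqrt(1 - x^2)
  g(x) = tanh(x)   ⇒   g'(x) = 1 - tanh(x)^2
  lim(x→0) f'(x)/g'(x) = lim(x→0) (1/sqrt(1 - x^2))/(1 - tanh(x)^2)
  = 1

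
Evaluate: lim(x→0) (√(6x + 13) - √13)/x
This is a standard limit.

Factor or rationalize the expression:
  lim(x→0) (√(6x + 13) - √13)/x = 3·sqrt(13)/13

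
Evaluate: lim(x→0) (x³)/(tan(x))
This is a 0/0 indeterminate form.

Apply L'Hôpital's rule: differentiate numerator and denominator separately.
  f(x) = x^3   ⇒   f'(x) = 3·x^2
  g(x) = tan(x)   ⇒   g'(x) = tan(x)^2 + 1
  lim(x→0) f'(x)/g'(x) = lim(x→0) (3·x^2)/(tan(x)^2 + 1)
  = 0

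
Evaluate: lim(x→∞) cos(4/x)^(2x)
This is an exponential indeterminate form.

For exponential indeterminate forms, take the natural log:
  Let L = lim(x→∞) cos(4/x)^(2x)
  Then ln(L) = lim(x→∞) [exponent × ln(base)]
  Evaluate using L'Hôpital or standard limits, then exponentiate.
  L = 1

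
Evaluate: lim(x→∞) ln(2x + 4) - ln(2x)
This is an ∞-∞ indeterminate form.

Combine fractions or rationalize to convert ∞-∞ to 0/0 form:
  lim(x→∞) ln(2x + 4) - ln(2x) = 0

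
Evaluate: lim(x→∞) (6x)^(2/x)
This is an exponential indeterminate form.

For exponential indeterminate forms, take the natural log:
  Let L = lim(x→∞) (6x)^(2/x)
  Then ln(L) = lim(x→∞) [exponent × ln(base)]
  Evaluate using L'Hôpital or standard limits, then exponentiate.
  L = 1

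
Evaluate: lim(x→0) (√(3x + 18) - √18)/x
This is a standard limit.

Factor or rationalize the expression:
  lim(x→0) (√(3x + 18) - √18)/x = sqrt(2)/4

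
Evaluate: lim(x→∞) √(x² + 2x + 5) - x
This is an ∞-∞ indeterminate form.

Combine fractions or rationalize to convert ∞-∞ to 0/0 form:
  lim(x→∞) √(x² + 2x + 5) - x = 1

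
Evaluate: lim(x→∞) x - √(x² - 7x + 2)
This is an ∞-∞ indeterminate form.

Combine fractions or rationalize to convert ∞-∞ to 0/0 form:
  lim(x→∞) x - √(x² - 7x + 2) = 7/2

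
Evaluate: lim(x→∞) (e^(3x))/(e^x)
This is an ∞/∞ indeterminate form.

Apply L'Hôpital's rule: differentiate numerator and denominator separately.
  f(x) = e^(3·x)   ⇒   f'(x) = 3·e^(3·x)
  g(x) = e^(x)   ⇒   g'(x) = e^(x)
  lim(x→∞) f'(x)/g'(x) = lim(x→∞) (3·e^(3·x))/(e^(x))
  = ∞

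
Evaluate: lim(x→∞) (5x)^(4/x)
This is an exponential indeterminate form.

For exponential indeterminate forms, take the natural log:
  Let L = lim(x→∞) (5x)^(4/x)
  Then ln(L) = lim(x→∞) [exponent × ln(base)]
  Evaluate using L'Hôpital or standard limits, then exponentiate.
  L = 1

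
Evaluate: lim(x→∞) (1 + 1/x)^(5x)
This is an exponential indeterminate form.

For exponential indeterminate forms, take the natural log:
  Let L = lim(x→∞) (1 + 1/x)^(5x)
  Then ln(L) = lim(x→∞) [exponent × ln(base)]
  Evaluate using L'Hôpital or standard limits, then exponentiate.
  L = e^(5)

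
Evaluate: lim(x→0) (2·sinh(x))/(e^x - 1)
This is a 0/0 indeterminate form.

Apply L'Hôpital's rule: differentiate numerator and denominator separately.
  f(x) = 2·sinh(x)   ⇒   f'(x) = 2·cosh(x)
  g(x) = e^(x) - 1   ⇒   g'(x) = e^(x)
  lim(x→0) f'(x)/g'(x) = lim(x→0) (2·cosh(x))/(e^(x))
  = 2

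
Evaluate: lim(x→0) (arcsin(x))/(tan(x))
This is a 0/0 indeterminate form.

Apply L'Hôpital's rule: differentiate numerator and denominator separately.
  f(x) = asin(x)   ⇒   f'(x) = 1/sqrt(1 - x^2)
  g(x) = tan(x)   ⇒   g'(x) = tan(x)^2 + 1
  lim(x→0) f'(x)/g'(x) = lim(x→0) (1/sqrt(1 - x^2))/(tan(x)^2 + 1)
  = 1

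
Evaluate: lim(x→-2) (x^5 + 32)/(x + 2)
This is a standard limit.

Factor or rationalize the expression:
  lim(x→-2) (x^5 + 32)/(x + 2) = 80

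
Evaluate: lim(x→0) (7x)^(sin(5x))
This is an exponential indeterminate form.

For exponential indeterminate forms, take the natural log:
  Let L = lim(x→0) (7x)^(sin(5x))
  Then ln(L) = lim(x→0) [exponent × ln(base)]
  Evaluate using L'Hôpital or standard limits, then exponentiate.
  L = 1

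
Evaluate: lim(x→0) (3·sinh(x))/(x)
This is a 0/0 indeterminate form.

Apply L'Hôpital's rule: differentiate numerator and denominator separately.
  f(x) = 3·sinh(x)   ⇒   f'(x) = 3·cosh(x)
  g(x) = x   ⇒   g'(x) = 1
  lim(x→0) f'(x)/g'(x) = lim(x→0) (3·cosh(x))/(1)
  = 3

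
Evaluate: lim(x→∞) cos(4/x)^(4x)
This is an exponential indeterminate form.

For exponential indeterminate forms, take the natural log:
  Let L = lim(x→∞) cos(4/x)^(4x)
  Then ln(L) = lim(x→∞) [exponent × ln(base)]
  Evaluate using L'Hôpital or standard limits, then exponentiate.
  L = 1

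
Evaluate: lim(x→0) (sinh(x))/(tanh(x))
This is a 0/0 indeterminate form.

Apply L'Hôpital's rule: differentiate numerator and denominator separately.
  f(x) = sinh(x)   ⇒   f'(x) = cosh(x)
  g(x) = tanh(x)   ⇒   g'(x) = 1 - tanh(x)^2
  lim(x→0) f'(x)/g'(x) = lim(x→0) (cosh(x))/(1 - tanh(x)^2)
  = 1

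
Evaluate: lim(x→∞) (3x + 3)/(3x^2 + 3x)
This is an ∞/∞ indeterminate form.

Apply L'Hôpital's rule: differentiate numerator and denominator separately.
  f(x) = 3·x + 3   ⇒   f'(x) = 3
  g(x) = 3·x^2 + 3·x   ⇒   g'(x) = 6·x + 3
  lim(x→∞) f'(x)/g'(x) = lim(x→∞) (3)/(6·x + 3)
  = 0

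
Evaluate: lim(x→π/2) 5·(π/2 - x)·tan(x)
This is a 0·∞ indeterminate form.

Rewrite 0·∞ as a quotient (0/0 or ∞/∞ form), then apply L'Hôpital's rule:
  lim(x→π/2) 5·(π/2 - x)·tan(x) = 5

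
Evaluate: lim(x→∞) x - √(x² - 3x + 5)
This is an ∞-∞ indeterminate form.

Combine fractions or rationalize to convert ∞-∞ to 0/0 form:
  lim(x→∞) x - √(x² - 3x + 5) = 3/2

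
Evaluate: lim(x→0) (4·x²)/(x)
This is a 0/0 indeterminate form.

Apply L'Hôpital's rule: differentiate numerator and denominator separately.
  f(x) = 4·x^2   ⇒   f'(x) = 8·x
  g(x) = x   ⇒   g'(x) = 1
  lim(x→0) f'(x)/g'(x) = lim(x→0) (8·x)/(1)
  = 0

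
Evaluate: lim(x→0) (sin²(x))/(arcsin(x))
This is a 0/0 indeterminate form.

Apply L'Hôpital's rule: differentiate numerator and denominator separately.
  f(x) = sin(x)^2   ⇒   f'(x) = 2·sin(x)·cos(x)
  g(x) = asin(x)   ⇒   g'(x) = 1/sqrt(1 - x^2)
  lim(x→0) f'(x)/g'(x) = lim(x→0) (2·sin(x)·cos(x))/(1/sqrt(1 - x^2))
  = 0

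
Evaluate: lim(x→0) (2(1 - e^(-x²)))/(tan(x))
This is a 0/0 indeterminate form.

Apply L'Hôpital's rule: differentiate numerator and denominator separately.
  f(x) = 2 - 2·e^(-x^2)   ⇒   f'(x) = 4·x·e^(-x^2)
  g(x) = tan(x)   ⇒   g'(x) = tan(x)^2 + 1
  lim(x→0) f'(x)/g'(x) = lim(x→0) (4·x·e^(-x^2))/(tan(x)^2 + 1)
  = 0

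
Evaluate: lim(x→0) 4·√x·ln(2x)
This is a 0·∞ indeterminate form.

Rewrite 0·∞ as a quotient (0/0 or ∞/∞ form), then apply L'Hôpital's rule:
  lim(x→0) 4·√x·ln(2x) = 0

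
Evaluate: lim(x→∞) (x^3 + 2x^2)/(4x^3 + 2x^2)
This is an ∞/∞ indeterminate form.

Apply L'Hôpital's rule: differentiate numerator and denominator separately.
  f(x) = x^3 + 2·x^2   ⇒   f'(x) = 3·x^2 + 4·x
  g(x) = 4·x^3 + 2·x^2   ⇒   g'(x) = 12·x^2 + 4·x
  lim(x→∞) f'(x)/g'(x) = lim(x→∞) (3·x^2 + 4·x)/(12·x^2 + 4·x)
  = 1/4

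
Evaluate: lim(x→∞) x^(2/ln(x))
This is an exponential indeterminate form.

For exponential indeterminate forms, take the natural log:
  Let L = lim(x→∞) x^(2/ln(x))
  Then ln(L) = lim(x→∞) [exponent × ln(base)]
  Evaluate using L'Hôpital or standard limits, then exponentiate.
  L = e²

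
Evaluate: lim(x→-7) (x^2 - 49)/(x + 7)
This is a standard limit.

Factor or rationalize the expression:
  lim(x→-7) (x^2 - 49)/(x + 7) = -14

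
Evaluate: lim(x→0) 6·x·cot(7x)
This is a 0·∞ indeterminate form.

Rewrite 0·∞ as a quotient (0/0 or ∞/∞ form), then apply L'Hôpital's rule:
  lim(x→0) 6·x·cot(7x) = 6/7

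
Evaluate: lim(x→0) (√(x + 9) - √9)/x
This is a standard limit.

Factor or rationalize the expression:
  lim(x→0) (√(x + 9) - √9)/x = 1/6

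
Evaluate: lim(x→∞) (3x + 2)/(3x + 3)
This is an ∞/∞ indeterminate form.

Apply L'Hôpital's rule: differentiate numerator and denominator separately.
  f(x) = 3·x + 2   ⇒   f'(x) = 3
  g(x) = 3·x + 3   ⇒   g'(x) = 3
  lim(x→∞) f'(x)/g'(x) = lim(x→∞) (3)/(3)
  = 1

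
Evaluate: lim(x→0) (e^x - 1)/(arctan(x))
This is a 0/0 indeterminate form.

Apply L'Hôpital's rule: differentiate numerator and denominator separately.
  f(x) = e^(x) - 1   ⇒   f'(x) = e^(x)
  g(x) = atan(x)   ⇒   g'(x) = 1/(x^2 + 1)
  lim(x→0) f'(x)/g'(x) = lim(x→0) (e^(x))/(1/(x^2 + 1))
  = 1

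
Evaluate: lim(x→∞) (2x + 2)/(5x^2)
This is an ∞/∞ indeterminate form.

Apply L'Hôpital's rule: differentiate numerator and denominator separately.
  f(x) = 2·x + 2   ⇒   f'(x) = 2
  g(x) = 5·x^2   ⇒   g'(x) = 10·x
  lim(x→∞) f'(x)/g'(x) = lim(x→∞) (2)/(10·x)
  = 0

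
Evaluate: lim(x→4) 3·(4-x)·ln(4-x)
This is a 0·∞ indeterminate form.

Rewrite 0·∞ as a quotient (0/0 or ∞/∞ form), then apply L'Hôpital's rule:
  lim(x→4) 3·(4-x)·ln(4-x) = 0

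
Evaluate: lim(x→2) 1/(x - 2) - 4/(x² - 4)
This is an ∞-∞ indeterminate form.

Combine fractions or rationalize to convert ∞-∞ to 0/0 form:
  lim(x→2) 1/(x - 2) - 4/(x² - 4) = 1/4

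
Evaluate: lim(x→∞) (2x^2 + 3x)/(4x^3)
This is an ∞/∞ indeterminate form.

Apply L'Hôpital's rule: differentiate numerator and denominator separately.
  f(x) = 2·x^2 + 3·x   ⇒   f'(x) = 4·x + 3
  g(x) = 4·x^3   ⇒   g'(x) = 12·x^2
  lim(x→∞) f'(x)/g'(x) = lim(x→∞) (4·x + 3)/(12·x^2)
  = 0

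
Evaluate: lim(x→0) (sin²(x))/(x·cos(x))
This is a 0/0 indeterminate form.

Apply L'Hôpital's rule: differentiate numerator and denominator separately.
  f(x) = sin(x)^2   ⇒   f'(x) = 2·sin(x)·cos(x)
  g(x) = x·cos(x)   ⇒   g'(x) = -x·sin(x) + cos(x)
  lim(x→0) f'(x)/g'(x) = lim(x→0) (2·sin(x)·cos(x))/(-x·sin(x) + cos(x))
  = 0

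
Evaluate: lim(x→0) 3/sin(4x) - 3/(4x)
This is an ∞-∞ indeterminate form.

Combine fractions or rationalize to convert ∞-∞ to 0/0 form:
  lim(x→0) 3/sin(4x) - 3/(4x) = 0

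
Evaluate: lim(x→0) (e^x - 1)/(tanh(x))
This is a 0/0 indeterminate form.

Apply L'Hôpital's rule: differentiate numerator and denominator separately.
  f(x) = e^(x) - 1   ⇒   f'(x) = e^(x)
  g(x) = tanh(x)   ⇒   g'(x) = 1 - tanh(x)^2
  lim(x→0) f'(x)/g'(x) = lim(x→0) (e^(x))/(1 - tanh(x)^2)
  = 1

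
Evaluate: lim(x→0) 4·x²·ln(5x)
This is a 0·∞ indeterminate form.

Rewrite 0·∞ as a quotient (0/0 or ∞/∞ form), then apply L'Hôpital's rule:
  lim(x→0) 4·x²·ln(5x) = 0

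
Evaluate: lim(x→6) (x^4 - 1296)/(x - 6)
This is a standard limit.

Factor or rationalize the expression:
  lim(x→6) (x^4 - 1296)/(x - 6) = 864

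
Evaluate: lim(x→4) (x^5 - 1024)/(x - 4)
This is a standard limit.

Factor or rationalize the expression:
  lim(x→4) (x^5 - 1024)/(x - 4) = 1280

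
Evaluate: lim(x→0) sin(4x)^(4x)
This is an exponential indeterminate form.

For exponential indeterminate forms, take the natural log:
  Let L = lim(x→0) sin(4x)^(4x)
  Then ln(L) = lim(x→0) [exponent × ln(base)]
  Evaluate using L'Hôpital or standard limits, then exponentiate.
  L = 1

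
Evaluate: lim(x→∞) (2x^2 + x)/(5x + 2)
This is an ∞/∞ indeterminate form.

Apply L'Hôpital's rule: differentiate numerator and denominator separately.
  f(x) = 2·x^2 + x   ⇒   f'(x) = 4·x + 1
  g(x) = 5·x + 2   ⇒   g'(x) = 5
  lim(x→∞) f'(x)/g'(x) = lim(x→∞) (4·x + 1)/(5)
  = ∞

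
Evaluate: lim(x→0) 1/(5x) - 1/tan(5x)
This is an ∞-∞ indeterminate form.

Combine fractions or rationalize to convert ∞-∞ to 0/0 form:
  lim(x→0) 1/(5x) - 1/tan(5x) = 0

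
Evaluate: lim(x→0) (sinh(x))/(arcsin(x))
This is a 0/0 indeterminate form.

Apply L'Hôpital's rule: differentiate numerator and denominator separately.
  f(x) = sinh(x)   ⇒   f'(x) = cosh(x)
  g(x) = asin(x)   ⇒   g'(x) = 1/sqrt(1 - x^2)
  lim(x→0) f'(x)/g'(x) = lim(x→0) (cosh(x))/(1/sqrt(1 - x^2))
  = 1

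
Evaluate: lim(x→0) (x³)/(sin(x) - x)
This is a 0/0 indeterminate form.

Apply L'Hôpital's rule: differentiate numerator and denominator separately.
  f(x) = x^3   ⇒   f'(x) = 3·x^2
  g(x) = -x + sin(x)   ⇒   g'(x) = cos(x) - 1
  lim(x→0) f'(x)/g'(x) = lim(x→0) (3·x^2)/(cos(x) - 1)
  = -6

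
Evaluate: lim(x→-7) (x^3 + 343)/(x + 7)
This is a standard limit.

Factor or rationalize the expression:
  lim(x→-7) (x^3 + 343)/(x + 7) = 147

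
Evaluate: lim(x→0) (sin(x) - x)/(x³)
This is a 0/0 indeterminate form.

Apply L'Hôpital's rule: differentiate numerator and denominator separately.
  f(x) = -x + sin(x)   ⇒   f'(x) = cos(x) - 1
  g(x) = x^3   ⇒   g'(x) = 3·x^2
  lim(x→0) f'(x)/g'(x) = lim(x→0) (cos(x) - 1)/(3·x^2)
  = -1/6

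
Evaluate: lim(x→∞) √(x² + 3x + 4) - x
This is an ∞-∞ indeterminate form.

Combine fractions or rationalize to convert ∞-∞ to 0/0 form:
  lim(x→∞) √(x² + 3x + 4) - x = 3/2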